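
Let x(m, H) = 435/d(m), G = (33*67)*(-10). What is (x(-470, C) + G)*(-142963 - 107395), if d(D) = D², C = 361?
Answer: 122277314853627/22090 ≈ 5.5354e+9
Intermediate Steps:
G = -22110 (G = 2211*(-10) = -22110)
x(m, H) = 435/m² (x(m, H) = 435/(m²) = 435/m²)
(x(-470, C) + G)*(-142963 - 107395) = (435/(-470)² - 22110)*(-142963 - 107395) = (435*(1/220900) - 22110)*(-250358) = (87/44180 - 22110)*(-250358) = -976819713/44180*(-250358) = 122277314853627/22090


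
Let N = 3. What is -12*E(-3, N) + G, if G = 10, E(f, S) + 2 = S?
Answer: -2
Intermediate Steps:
E(f, S) = -2 + S
-12*E(-3, N) + G = -12*(-2 + 3) + 10 = -12*1 + 10 = -12 + 10 = -2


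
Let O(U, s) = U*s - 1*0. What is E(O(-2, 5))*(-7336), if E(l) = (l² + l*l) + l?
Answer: -1393840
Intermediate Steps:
O(U, s) = U*s (O(U, s) = U*s + 0 = U*s)
E(l) = l + 2*l² (E(l) = (l² + l²) + l = 2*l² + l = l + 2*l²)
E(O(-2, 5))*(-7336) = ((-2*5)*(1 + 2*(-2*5)))*(-7336) = -10*(1 + 2*(-10))*(-7336) = -10*(1 - 20)*(-7336) = -10*(-19)*(-7336) = 190*(-7336) = -1393840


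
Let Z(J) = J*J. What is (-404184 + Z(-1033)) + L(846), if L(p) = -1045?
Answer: 661860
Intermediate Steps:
Z(J) = J²
(-404184 + Z(-1033)) + L(846) = (-404184 + (-1033)²) - 1045 = (-404184 + 1067089) - 1045 = 662905 - 1045 = 661860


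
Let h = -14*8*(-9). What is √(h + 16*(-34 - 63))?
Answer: 4*I*√34 ≈ 23.324*I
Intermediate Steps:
h = 1008 (h = -112*(-9) = 1008)
√(h + 16*(-34 - 63)) = √(1008 + 16*(-34 - 63)) = √(1008 + 16*(-97)) = √(1008 - 1552) = √(-544) = 4*I*√34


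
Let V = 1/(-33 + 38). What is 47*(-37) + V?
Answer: -8694/5 ≈ -1738.8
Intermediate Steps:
V = 1/5 ≈ 0.20000
47*(-37) + V = 47*(-37) + 1/5 = -1739 + 1/5 = -8694/5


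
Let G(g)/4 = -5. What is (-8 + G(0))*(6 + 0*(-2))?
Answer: -168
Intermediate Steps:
G(g) = -20 (G(g) = 4*(-5) = -20)
(-8 + G(0))*(6 + 0*(-2)) = (-8 - 20)*(6 + 0*(-2)) = -28*(6 + 0) = -28*6 = -168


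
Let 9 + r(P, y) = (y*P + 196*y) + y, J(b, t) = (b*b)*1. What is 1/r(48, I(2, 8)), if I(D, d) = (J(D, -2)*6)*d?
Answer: 1/47031 ≈ 2.1263e-5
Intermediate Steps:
J(b, t) = b² (J(b, t) = b²*1 = b²)
I(D, d) = 6*d*D² (I(D, d) = (D²*6)*d = (6*D²)*d = 6*d*D²)
r(P, y) = -9 + 197*y + P*y (r(P, y) = -9 + ((y*P + 196*y) + y) = -9 + ((P*y + 196*y) + y) = -9 + ((196*y + P*y) + y) = -9 + (197*y + P*y) = -9 + 197*y + P*y)
1/r(48, I(2, 8)) = 1/(-9 + 197*(6*8*2²) + 48*(6*8*2²)) = 1/(-9 + 197*(6*8*4) + 48*(6*8*4)) = 1/(-9 + 197*192 + 48*192) = 1/(-9 + 37824 + 9216) = 1/47031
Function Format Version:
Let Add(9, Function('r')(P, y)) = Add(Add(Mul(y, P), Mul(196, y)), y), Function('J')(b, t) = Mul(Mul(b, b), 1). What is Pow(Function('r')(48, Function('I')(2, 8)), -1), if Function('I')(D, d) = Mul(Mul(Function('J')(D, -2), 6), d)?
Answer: Rational(1, 47031) ≈ 2.1263e-5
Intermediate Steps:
Function('J')(b, t) = Pow(b, 2) (Function('J')(b, t) = Mul(Pow(b, 2), 1) = Pow(b, 2))
Function('I')(D, d) = Mul(6, d, Pow(D, 2)) (Function('I')(D, d) = Mul(Mul(Pow(D, 2), 6), d) = Mul(Mul(6, Pow(D, 2)), d) = Mul(6, d, Pow(D, 2)))
Function('r')(P, y) = Add(-9, Mul(197, y), Mul(P, y)) (Function('r')(P, y) = Add(-9, Add(Add(Mul(y, P), Mul(196, y)), y)) = Add(-9, Add(Add(Mul(P, y), Mul(196, y)), y)) = Add(-9, Add(Add(Mul(196, y), Mul(P, y)), y)) = Add(-9, Add(Mul(197, y), Mul(P, y))) = Add(-9, Mul(197, y), Mul(P, y)))
Pow(Function('r')(48, Function('I')(2, 8)), -1) = Pow(Add(-9, Mul(197, Mul(6, 8, Pow(2, 2))), Mul(48, Mul(6, 8, Pow(2, 2)))), -1) = Pow(Add(-9, Mul(197, Mul(6, 8, 4)), Mul(48, Mul(6, 8, 4))), -1) = Pow(Add(-9, Mul(197, 192), Mul(48, 192)), -1) = Pow(Add(-9, 37824, 9216), -1) = Pow(47031, -1) = Rational(1, 47031)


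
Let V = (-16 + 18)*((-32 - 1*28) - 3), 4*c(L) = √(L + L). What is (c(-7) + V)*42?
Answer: -5292 + 21*I*√14/2 ≈ -5292.0 + 39.287*I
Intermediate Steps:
c(L) = √2*√L/4 (c(L) = √(L + L)/4 = √(2*L)/4 = (√2*√L)/4 = √2*√L/4)
V = -126 (V = 2*((-32 - 28) - 3) = 2*(-60 - 3) = 2*(-63) = -126)
(c(-7) + V)*42 = (√2*√(-7)/4 - 126)*42 = (√2*(I*√7)/4 - 126)*42 = (I*√14/4 - 126)*42 = (-126 + I*√14/4)*42 = -5292 + 21*I*√14/2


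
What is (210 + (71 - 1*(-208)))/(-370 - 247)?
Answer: -489/617 ≈ -0.79254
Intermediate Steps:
(210 + (71 - 1*(-208)))/(-370 - 247) = (210 + (71 + 208))/(-617) = (210 + 279)*(-1/617) = 489*(-1/617) = -489/617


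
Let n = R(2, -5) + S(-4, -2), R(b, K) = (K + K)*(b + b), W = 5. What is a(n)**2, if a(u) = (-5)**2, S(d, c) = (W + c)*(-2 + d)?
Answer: 625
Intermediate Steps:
R(b, K) = 4*K*b (R(b, K) = (2*K)*(2*b) = 4*K*b)
S(d, c) = (-2 + d)*(5 + c) (S(d, c) = (5 + c)*(-2 + d) = (-2 + d)*(5 + c))
n = -58 (n = 4*(-5)*2 + (-10 - 2*(-2) + 5*(-4) - 2*(-4)) = -40 + (-10 + 4 - 20 + 8) = -40 - 18 = -58)
a(u) = 25
a(n)**2 = 25**2 = 625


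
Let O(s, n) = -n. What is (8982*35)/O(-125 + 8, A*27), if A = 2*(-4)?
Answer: 17465/12 ≈ 1455.4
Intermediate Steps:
A = -8
(8982*35)/O(-125 + 8, A*27) = (8982*35)/((-(-8)*27)) = 314370/((-1*(-216))) = 314370/216 = 314370*(1/216) = 17465/12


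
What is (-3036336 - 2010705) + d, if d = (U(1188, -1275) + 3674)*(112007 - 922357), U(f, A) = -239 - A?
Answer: -3821795541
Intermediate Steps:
d = -3816748500 (d = ((-239 - 1*(-1275)) + 3674)*(112007 - 922357) = ((-239 + 1275) + 3674)*(-810350) = (1036 + 3674)*(-810350) = 4710*(-810350) = -3816748500)
(-3036336 - 2010705) + d = (-3036336 - 2010705) - 3816748500 = -5047041 - 3816748500 = -3821795541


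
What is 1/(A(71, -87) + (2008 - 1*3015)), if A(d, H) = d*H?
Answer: -1/7184 ≈ -0.00013920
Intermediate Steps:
A(d, H) = H*d
1/(A(71, -87) + (2008 - 1*3015)) = 1/(-87*71 + (2008 - 1*3015)) = 1/(-6177 + (2008 - 3015)) = 1/(-6177 - 1007) = 1/(-7184) = -1/7184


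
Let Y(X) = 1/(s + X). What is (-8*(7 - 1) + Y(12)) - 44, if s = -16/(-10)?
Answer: -6251/68 ≈ -91.927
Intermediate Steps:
s = 8/5 (s = -16*(-1/10) = 8/5 ≈ 1.6000)
Y(X) = 1/(8/5 + X)
(-8*(7 - 1) + Y(12)) - 44 = (-8*(7 - 1) + 5/(8 + 5*12)) - 44 = (-8*6 + 5/(8 + 60)) - 44 = (-48 + 5/68) - 44 = -3259/68 - 44 = -6251/68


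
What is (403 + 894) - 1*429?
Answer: 868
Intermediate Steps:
(403 + 894) - 1*429 = 1297 - 429 = 868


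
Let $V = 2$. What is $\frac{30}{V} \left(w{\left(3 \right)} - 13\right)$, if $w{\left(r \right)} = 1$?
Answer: $-180$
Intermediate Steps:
$\frac{30}{V} \left(w{\left(3 \right)} - 13\right) = \frac{30}{2} \left(1 - 13\right) = 30 \cdot \frac{1}{2} \left(-12\right) = 15 \left(-12\right) = -180$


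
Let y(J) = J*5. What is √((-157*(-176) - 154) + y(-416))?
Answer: 3*√2822 ≈ 159.37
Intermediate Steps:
y(J) = 5*J
√((-157*(-176) - 154) + y(-416)) = √((-157*(-176) - 154) + 5*(-416)) = √((27632 - 154) - 2080) = √(27478 - 2080) = √25398 = 3*√2822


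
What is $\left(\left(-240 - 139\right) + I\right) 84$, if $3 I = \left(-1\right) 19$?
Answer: $-32368$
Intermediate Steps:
$I = - \frac{19}{3}$ ($I = \frac{\left(-1\right) 19}{3} = \frac{1}{3} \left(-19\right) = - \frac{19}{3} \approx -6.3333$)
$\left(\left(-240 - 139\right) + I\right) 84 = \left(\left(-240 - 139\right) - \frac{19}{3}\right) 84 = \left(-379 - \frac{19}{3}\right) 84 = \left(- \frac{1156}{3}\right) 84 = -32368$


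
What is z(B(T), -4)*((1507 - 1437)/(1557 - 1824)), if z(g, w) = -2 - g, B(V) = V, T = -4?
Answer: -140/267 ≈ -0.52434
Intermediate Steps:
z(B(T), -4)*((1507 - 1437)/(1557 - 1824)) = (-2 - 1*(-4))*((1507 - 1437)/(1557 - 1824)) = (-2 + 4)*(70/(-267)) = 2*(70*(-1/267)) = 2*(-70/267) = -140/267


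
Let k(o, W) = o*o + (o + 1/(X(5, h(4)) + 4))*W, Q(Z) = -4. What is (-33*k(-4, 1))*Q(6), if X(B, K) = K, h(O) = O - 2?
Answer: 1606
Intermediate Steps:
h(O) = -2 + O
k(o, W) = o² + W*(⅙ + o) (k(o, W) = o*o + (o + 1/((-2 + 4) + 4))*W = o² + (o + 1/(2 + 4))*W = o² + (o + 1/6)*W = o² + (o + ⅙)*W = o² + (⅙ + o)*W = o² + W*(⅙ + o))
(-33*k(-4, 1))*Q(6) = -33*((-4)² + (⅙)*1 + 1*(-4))*(-4) = -33*(16 + ⅙ - 4)*(-4) = -33*73/6*(-4) = -803/2*(-4) = 1606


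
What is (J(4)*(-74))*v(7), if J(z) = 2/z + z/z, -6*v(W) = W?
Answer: 259/2 ≈ 129.50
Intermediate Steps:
v(W) = -W/6
J(z) = 1 + 2/z (J(z) = 2/z + 1 = 1 + 2/z)
(J(4)*(-74))*v(7) = (((2 + 4)/4)*(-74))*(-⅙*7) = (((¼)*6)*(-74))*(-7/6) = ((3/2)*(-74))*(-7/6) = -111*(-7/6) = 259/2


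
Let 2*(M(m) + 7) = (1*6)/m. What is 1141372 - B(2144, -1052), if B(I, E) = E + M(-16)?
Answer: 18278899/16 ≈ 1.1424e+6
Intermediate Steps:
M(m) = -7 + 3/m (M(m) = -7 + ((1*6)/m)/2 = -7 + (6/m)/2 = -7 + 3/m)
B(I, E) = -115/16 + E (B(I, E) = E + (-7 + 3/(-16)) = E + (-7 + 3*(-1/16)) = E + (-7 - 3/16) = E - 115/16 = -115/16 + E)
1141372 - B(2144, -1052) = 1141372 - (-115/16 - 1052) = 1141372 - 1*(-16947/16) = 1141372 + 16947/16 = 18278899/16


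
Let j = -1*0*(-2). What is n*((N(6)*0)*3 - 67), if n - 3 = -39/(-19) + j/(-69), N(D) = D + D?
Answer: -6432/19 ≈ -338.53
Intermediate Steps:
j = 0 (j = 0*(-2) = 0)
N(D) = 2*D
n = 96/19 (n = 3 + (-39/(-19) + 0/(-69)) = 3 + (-39*(-1/19) + 0*(-1/69)) = 3 + (39/19 + 0) = 3 + 39/19 = 96/19 ≈ 5.0526)
n*((N(6)*0)*3 - 67) = 96*(((2*6)*0)*3 - 67)/19 = 96*((12*0)*3 - 67)/19 = 96*(0*3 - 67)/19 = 96*(0 - 67)/19 = (96/19)*(-67) = -6432/19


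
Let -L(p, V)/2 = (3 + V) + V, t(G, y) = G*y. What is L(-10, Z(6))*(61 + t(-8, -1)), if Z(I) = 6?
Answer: -2070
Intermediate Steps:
L(p, V) = -6 - 4*V (L(p, V) = -2*((3 + V) + V) = -2*(3 + 2*V) = -6 - 4*V)
L(-10, Z(6))*(61 + t(-8, -1)) = (-6 - 4*6)*(61 - 8*(-1)) = (-6 - 24)*(61 + 8) = -30*69 = -2070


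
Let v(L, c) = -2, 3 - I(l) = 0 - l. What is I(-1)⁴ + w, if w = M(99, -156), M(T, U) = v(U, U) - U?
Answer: 170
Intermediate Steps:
I(l) = 3 + l (I(l) = 3 - (0 - l) = 3 - (-1)*l = 3 + l)
M(T, U) = -2 - U
w = 154 (w = -2 - 1*(-156) = -2 + 156 = 154)
I(-1)⁴ + w = (3 - 1)⁴ + 154 = 2⁴ + 154 = 16 + 154 = 170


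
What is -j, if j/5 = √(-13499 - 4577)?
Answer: -10*I*√4519 ≈ -672.24*I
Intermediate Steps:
j = 10*I*√4519 (j = 5*√(-13499 - 4577) = 5*√(-18076) = 5*(2*I*√4519) = 10*I*√4519 ≈ 672.24*I)
-j = -10*I*√4519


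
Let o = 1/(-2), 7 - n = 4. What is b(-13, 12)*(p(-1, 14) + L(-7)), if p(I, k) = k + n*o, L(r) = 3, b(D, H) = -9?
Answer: -279/2 ≈ -139.50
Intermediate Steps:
n = 3 (n = 7 - 1*4 = 7 - 4 = 3)
o = -½ (o = 1*(-½) = -½ ≈ -0.50000)
p(I, k) = -3/2 + k (p(I, k) = k + 3*(-½) = k - 3/2 = -3/2 + k)
b(-13, 12)*(p(-1, 14) + L(-7)) = -9*((-3/2 + 14) + 3) = -9*(25/2 + 3) = -9*31/2 = -279/2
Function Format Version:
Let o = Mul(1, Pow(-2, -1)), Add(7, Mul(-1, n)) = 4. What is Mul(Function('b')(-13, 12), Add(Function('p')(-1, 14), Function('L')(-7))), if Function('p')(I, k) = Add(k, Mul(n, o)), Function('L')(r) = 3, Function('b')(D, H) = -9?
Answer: Rational(-279, 2) ≈ -139.50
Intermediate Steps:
n = 3 (n = Add(7, Mul(-1, 4)) = Add(7, -4) = 3)
o = Rational(-1, 2) (o = Mul(1, Rational(-1, 2)) = Rational(-1, 2) ≈ -0.50000)
Function('p')(I, k) = Add(Rational(-3, 2), k) (Function('p')(I, k) = Add(k, Mul(3, Rational(-1, 2))) = Add(k, Rational(-3, 2)) = Add(Rational(-3, 2), k))
Mul(Function('b')(-13, 12), Add(Function('p')(-1, 14), Function('L')(-7))) = Mul(-9, Add(Add(Rational(-3, 2), 14), 3)) = Mul(-9, Add(Rational(25, 2), 3)) = Mul(-9, Rational(31, 2)) = Rational(-279, 2)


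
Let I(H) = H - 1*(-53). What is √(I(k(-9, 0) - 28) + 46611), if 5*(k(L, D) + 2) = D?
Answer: √46634 ≈ 215.95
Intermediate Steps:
k(L, D) = -2 + D/5
I(H) = 53 + H (I(H) = H + 53 = 53 + H)
√(I(k(-9, 0) - 28) + 46611) = √((53 + ((-2 + (⅕)*0) - 28)) + 46611) = √((53 + ((-2 + 0) - 28)) + 46611) = √((53 + (-2 - 28)) + 46611) = √((53 - 30) + 46611) = √(23 + 46611) = √46634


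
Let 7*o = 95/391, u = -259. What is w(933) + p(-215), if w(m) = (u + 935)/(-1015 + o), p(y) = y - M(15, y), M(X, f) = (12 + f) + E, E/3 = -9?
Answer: 9954797/694490 ≈ 14.334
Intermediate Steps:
E = -27 (E = 3*(-9) = -27)
M(X, f) = -15 + f (M(X, f) = (12 + f) - 27 = -15 + f)
o = 95/2737 (o = (95/391)/7 = (95*(1/391))/7 = (⅐)*(95/391) = 95/2737 ≈ 0.034710)
p(y) = 15 (p(y) = y - (-15 + y) = y + (15 - y) = 15)
w(m) = -462553/694490 (w(m) = (-259 + 935)/(-1015 + 95/2737) = 676/(-2777960/2737) = 676*(-2737/2777960) = -462553/694490)
w(933) + p(-215) = -462553/694490 + 15 = 9954797/694490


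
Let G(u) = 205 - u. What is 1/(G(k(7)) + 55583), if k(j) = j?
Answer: 1/55781 ≈ 1.7927e-5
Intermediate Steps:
1/(G(k(7)) + 55583) = 1/((205 - 1*7) + 55583) = 1/((205 - 7) + 55583) = 1/(198 + 55583) = 1/55781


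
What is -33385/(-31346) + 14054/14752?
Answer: 233258051/115604048 ≈ 2.0177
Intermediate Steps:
-33385/(-31346) + 14054/14752 = -33385*(-1/31346) + 14054*(1/14752) = 33385/31346 + 7027/7376 = 233258051/115604048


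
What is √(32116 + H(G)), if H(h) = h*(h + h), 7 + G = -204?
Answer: 3*√13462 ≈ 348.08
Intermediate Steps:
G = -211 (G = -7 - 204 = -211)
H(h) = 2*h² (H(h) = h*(2*h) = 2*h²)
√(32116 + H(G)) = √(32116 + 2*(-211)²) = √(32116 + 2*44521) = √(32116 + 89042) = √121158 = 3*√13462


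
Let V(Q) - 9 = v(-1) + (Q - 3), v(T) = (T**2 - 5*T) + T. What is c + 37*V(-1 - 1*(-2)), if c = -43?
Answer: 401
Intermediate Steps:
v(T) = T**2 - 4*T
V(Q) = 11 + Q (V(Q) = 9 + (-(-4 - 1) + (Q - 3)) = 9 + (-1*(-5) + (-3 + Q)) = 9 + (5 + (-3 + Q)) = 9 + (2 + Q) = 11 + Q)
c + 37*V(-1 - 1*(-2)) = -43 + 37*(11 + (-1 - 1*(-2))) = -43 + 37*(11 + (-1 + 2)) = -43 + 37*(11 + 1) = -43 + 37*12 = -43 + 444 = 401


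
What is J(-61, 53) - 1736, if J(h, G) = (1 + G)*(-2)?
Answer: -1844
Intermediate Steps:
J(h, G) = -2 - 2*G
J(-61, 53) - 1736 = (-2 - 2*53) - 1736 = (-2 - 106) - 1736 = -108 - 1736 = -1844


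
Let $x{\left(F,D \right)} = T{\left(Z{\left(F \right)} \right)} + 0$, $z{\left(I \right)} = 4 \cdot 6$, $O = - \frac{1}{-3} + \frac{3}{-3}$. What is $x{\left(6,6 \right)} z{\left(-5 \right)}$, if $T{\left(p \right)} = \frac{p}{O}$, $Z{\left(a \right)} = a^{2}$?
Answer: $-1296$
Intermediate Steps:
$O = - \frac{2}{3}$ ($O = \left(-1\right) \left(- \frac{1}{3}\right) + 3 \left(- \frac{1}{3}\right) = \frac{1}{3} - 1 = - \frac{2}{3} \approx -0.66667$)
$z{\left(I \right)} = 24$
$T{\left(p \right)} = - \frac{3 p}{2}$ ($T{\left(p \right)} = \frac{p}{- \frac{2}{3}} = p \left(- \frac{3}{2}\right) = - \frac{3 p}{2}$)
$x{\left(F,D \right)} = - \frac{3 F^{2}}{2}$ ($x{\left(F,D \right)} = - \frac{3 F^{2}}{2} + 0 = - \frac{3 F^{2}}{2}$)
$x{\left(6,6 \right)} z{\left(-5 \right)} = - \frac{3 \cdot 6^{2}}{2} \cdot 24 = \left(- \frac{3}{2}\right) 36 \cdot 24 = \left(-54\right) 24 = -1296$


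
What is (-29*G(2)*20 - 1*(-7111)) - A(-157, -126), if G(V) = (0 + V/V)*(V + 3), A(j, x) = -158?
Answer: 4369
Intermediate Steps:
G(V) = 3 + V (G(V) = (0 + 1)*(3 + V) = 1*(3 + V) = 3 + V)
(-29*G(2)*20 - 1*(-7111)) - A(-157, -126) = (-29*(3 + 2)*20 - 1*(-7111)) - 1*(-158) = (-29*5*20 + 7111) + 158 = (-145*20 + 7111) + 158 = (-2900 + 7111) + 158 = 4211 + 158 = 4369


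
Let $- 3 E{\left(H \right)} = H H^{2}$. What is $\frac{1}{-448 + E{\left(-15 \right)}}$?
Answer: $\frac{1}{677} \approx 0.0014771$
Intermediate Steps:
$E{\left(H \right)} = - \frac{H^{3}}{3}$ ($E{\left(H \right)} = - \frac{H H^{2}}{3} = - \frac{H^{3}}{3}$)
$\frac{1}{-448 + E{\left(-15 \right)}} = \frac{1}{-448 - \frac{\left(-15\right)^{3}}{3}} = \frac{1}{-448 - -1125} = \frac{1}{-448 + 1125} = \frac{1}{677}$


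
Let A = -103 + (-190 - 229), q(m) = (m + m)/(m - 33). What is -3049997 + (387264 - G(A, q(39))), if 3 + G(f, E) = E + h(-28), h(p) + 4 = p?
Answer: -2662711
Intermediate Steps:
h(p) = -4 + p
q(m) = 2*m/(-33 + m) (q(m) = (2*m)/(-33 + m) = 2*m/(-33 + m))
A = -522 (A = -103 - 419 = -522)
G(f, E) = -35 + E (G(f, E) = -3 + (E + (-4 - 28)) = -3 + (E - 32) = -3 + (-32 + E) = -35 + E)
-3049997 + (387264 - G(A, q(39))) = -3049997 + (387264 - (-35 + 2*39/(-33 + 39))) = -3049997 + (387264 - (-35 + 2*39/6)) = -3049997 + (387264 - (-35 + 2*39*(1/6))) = -3049997 + (387264 - (-35 + 13)) = -3049997 + (387264 - 1*(-22)) = -3049997 + (387264 + 22) = -3049997 + 387286 = -2662711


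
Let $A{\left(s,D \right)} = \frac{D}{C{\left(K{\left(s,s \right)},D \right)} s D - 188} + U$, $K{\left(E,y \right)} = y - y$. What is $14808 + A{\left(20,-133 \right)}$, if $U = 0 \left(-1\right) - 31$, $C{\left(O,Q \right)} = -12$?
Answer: $\frac{468903631}{31732} \approx 14777.0$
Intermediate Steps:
$K{\left(E,y \right)} = 0$
$U = -31$ ($U = 0 - 31 = -31$)
$A{\left(s,D \right)} = -31 + \frac{D}{-188 - 12 D s}$ ($A{\left(s,D \right)} = \frac{D}{- 12 s D - 188} - 31 = \frac{D}{- 12 D s - 188} - 31 = \frac{D}{-188 - 12 D s} - 31 = -31 + \frac{D}{-188 - 12 D s}$)
$14808 + A{\left(20,-133 \right)} = 14808 + \frac{5828 - 133 + 372 \left(-133\right) 20}{4 \left(-47 - \left(-399\right) 20\right)} = 14808 + \frac{5828 - 133 - 989520}{4 \left(-47 + 7980\right)} = 14808 + \frac{1}{4} \cdot \frac{1}{7933} \left(-983825\right) = 14808 - \frac{983825}{31732} = \frac{468903631}{31732}$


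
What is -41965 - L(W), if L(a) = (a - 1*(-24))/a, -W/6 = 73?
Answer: -3063514/73 ≈ -41966.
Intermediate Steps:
W = -438 (W = -6*73 = -438)
L(a) = (24 + a)/a (L(a) = (a + 24)/a = (24 + a)/a)
-41965 - L(W) = -41965 - (24 - 438)/(-438) = -41965 - (-1)*(-414)/438 = -41965 - 1*69/73 = -41965 - 69/73 = -3063514/73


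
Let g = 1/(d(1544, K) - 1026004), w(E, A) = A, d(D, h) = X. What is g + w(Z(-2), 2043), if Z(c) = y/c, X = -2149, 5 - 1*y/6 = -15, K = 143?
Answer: 2100516578/1028153 ≈ 2043.0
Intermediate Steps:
y = 120 (y = 30 - 6*(-15) = 30 + 90 = 120)
d(D, h) = -2149
Z(c) = 120/c
g = -1/1028153 (g = 1/(-2149 - 1026004) = 1/(-1028153) = -1/1028153 ≈ -9.7262e-7)
g + w(Z(-2), 2043) = -1/1028153 + 2043 = 2100516578/1028153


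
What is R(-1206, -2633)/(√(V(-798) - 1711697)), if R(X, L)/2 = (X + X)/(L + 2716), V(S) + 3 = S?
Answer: 2412*I*√1712498/71068667 ≈ 0.044413*I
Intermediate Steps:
V(S) = -3 + S
R(X, L) = 4*X/(2716 + L) (R(X, L) = 2*((X + X)/(L + 2716)) = 2*((2*X)/(2716 + L)) = 2*(2*X/(2716 + L)) = 4*X/(2716 + L))
R(-1206, -2633)/(√(V(-798) - 1711697)) = (4*(-1206)/(2716 - 2633))/(√((-3 - 798) - 1711697)) = (4*(-1206)/83)/(√(-801 - 1711697)) = (4*(-1206)*(1/83))/(√(-1712498)) = -4824*(-I*√1712498/1712498)/83 = -(-2412)*I*√1712498/71068667 = 2412*I*√1712498/71068667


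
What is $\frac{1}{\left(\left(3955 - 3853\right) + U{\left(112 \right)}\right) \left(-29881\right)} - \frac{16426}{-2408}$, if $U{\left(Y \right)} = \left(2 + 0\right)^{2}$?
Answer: $\frac{302485349}{44343404} \approx 6.8214$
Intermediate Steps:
$U{\left(Y \right)} = 4$ ($U{\left(Y \right)} = 2^{2} = 4$)
$\frac{1}{\left(\left(3955 - 3853\right) + U{\left(112 \right)}\right) \left(-29881\right)} - \frac{16426}{-2408} = \frac{1}{\left(\left(3955 - 3853\right) + 4\right) \left(-29881\right)} - \frac{16426}{-2408} = \frac{1}{102 + 4} \left(- \frac{1}{29881}\right) - - \frac{191}{28} = \frac{1}{106} \left(- \frac{1}{29881}\right) + \frac{191}{28} = - \frac{1}{3167386} + \frac{191}{28} = \frac{302485349}{44343404}$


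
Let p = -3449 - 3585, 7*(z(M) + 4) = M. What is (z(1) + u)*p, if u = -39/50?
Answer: 5708091/175 ≈ 32618.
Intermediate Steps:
u = -39/50 (u = -39*1/50 = -39/50 ≈ -0.78000)
z(M) = -4 + M/7
p = -7034
(z(1) + u)*p = ((-4 + (1/7)*1) - 39/50)*(-7034) = ((-4 + 1/7) - 39/50)*(-7034) = (-27/7 - 39/50)*(-7034) = -1623/350*(-7034) = 5708091/175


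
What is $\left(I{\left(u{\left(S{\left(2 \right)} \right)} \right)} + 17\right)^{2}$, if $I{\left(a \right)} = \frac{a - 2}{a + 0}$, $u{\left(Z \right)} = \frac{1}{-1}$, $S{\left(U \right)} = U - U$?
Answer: $400$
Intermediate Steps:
$S{\left(U \right)} = 0$
$u{\left(Z \right)} = -1$
$I{\left(a \right)} = \frac{-2 + a}{a}$
$\left(I{\left(u{\left(S{\left(2 \right)} \right)} \right)} + 17\right)^{2} = \left(\frac{-2 - 1}{-1} + 17\right)^{2} = \left(\left(-1\right) \left(-3\right) + 17\right)^{2} = \left(3 + 17\right)^{2} = 20^{2} = 400$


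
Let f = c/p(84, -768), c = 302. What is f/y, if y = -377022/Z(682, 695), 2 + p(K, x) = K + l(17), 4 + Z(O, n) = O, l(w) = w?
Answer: -34126/6220863 ≈ -0.0054857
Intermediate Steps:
Z(O, n) = -4 + O
p(K, x) = 15 + K (p(K, x) = -2 + (K + 17) = -2 + (17 + K) = 15 + K)
y = -62837/113 (y = -377022/(-4 + 682) = -377022/678 = -377022*1/678 = -62837/113 ≈ -556.08)
f = 302/99 (f = 302/(15 + 84) = 302/99 ≈ 3.0505)
f/y = 302/(99*(-62837/113)) = (302/99)*(-113/62837) = -34126/6220863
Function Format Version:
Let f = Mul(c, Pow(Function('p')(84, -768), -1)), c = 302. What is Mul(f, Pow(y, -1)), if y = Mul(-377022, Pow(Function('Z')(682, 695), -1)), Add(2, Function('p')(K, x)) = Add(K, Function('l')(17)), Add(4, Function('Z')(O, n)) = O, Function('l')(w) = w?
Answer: Rational(-34126, 6220863) ≈ -0.0054857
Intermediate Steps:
Function('Z')(O, n) = Add(-4, O)
Function('p')(K, x) = Add(15, K) (Function('p')(K, x) = Add(-2, Add(K, 17)) = Add(-2, Add(17, K)) = Add(15, K))
y = Rational(-62837, 113) (y = Mul(-377022, Pow(Add(-4, 682), -1)) = Mul(-377022, Pow(678, -1)) = Mul(-377022, Rational(1, 678)) = Rational(-62837, 113) ≈ -556.08)
f = Rational(302, 99) (f = Mul(302, Pow(Add(15, 84), -1)) = Mul(302, Pow(99, -1)) = Mul(302, Rational(1, 99)) = Rational(302, 99) ≈ 3.0505)
Mul(f, Pow(y, -1)) = Mul(Rational(302, 99), Pow(Rational(-62837, 113), -1)) = Mul(Rational(302, 99), Rational(-113, 62837)) = Rational(-34126, 6220863)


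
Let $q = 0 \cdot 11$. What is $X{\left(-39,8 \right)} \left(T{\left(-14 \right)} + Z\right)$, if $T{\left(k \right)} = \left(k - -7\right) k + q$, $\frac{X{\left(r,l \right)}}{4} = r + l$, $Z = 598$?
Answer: $-86304$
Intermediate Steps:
$q = 0$
$X{\left(r,l \right)} = 4 l + 4 r$ ($X{\left(r,l \right)} = 4 \left(r + l\right) = 4 \left(l + r\right) = 4 l + 4 r$)
$T{\left(k \right)} = k \left(7 + k\right)$ ($T{\left(k \right)} = \left(k - -7\right) k + 0 = \left(k + 7\right) k + 0 = \left(7 + k\right) k + 0 = k \left(7 + k\right) + 0 = k \left(7 + k\right)$)
$X{\left(-39,8 \right)} \left(T{\left(-14 \right)} + Z\right) = \left(4 \cdot 8 + 4 \left(-39\right)\right) \left(- 14 \left(7 - 14\right) + 598\right) = \left(32 - 156\right) \left(\left(-14\right) \left(-7\right) + 598\right) = - 124 \left(98 + 598\right) = \left(-124\right) 696 = -86304$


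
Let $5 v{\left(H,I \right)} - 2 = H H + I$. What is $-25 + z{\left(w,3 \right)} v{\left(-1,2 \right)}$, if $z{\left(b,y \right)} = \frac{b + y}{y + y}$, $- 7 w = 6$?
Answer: $- \frac{345}{14} \approx -24.643$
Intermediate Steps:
$w = - \frac{6}{7}$ ($w = \left(- \frac{1}{7}\right) 6 = - \frac{6}{7} \approx -0.85714$)
$v{\left(H,I \right)} = \frac{2}{5} + \frac{I}{5} + \frac{H^{2}}{5}$ ($v{\left(H,I \right)} = \frac{2}{5} + \frac{H H + I}{5} = \frac{2}{5} + \frac{H^{2} + I}{5} = \frac{2}{5} + \frac{I + H^{2}}{5} = \frac{2}{5} + \left(\frac{I}{5} + \frac{H^{2}}{5}\right) = \frac{2}{5} + \frac{I}{5} + \frac{H^{2}}{5}$)
$z{\left(b,y \right)} = \frac{b + y}{2 y}$
$-25 + z{\left(w,3 \right)} v{\left(-1,2 \right)} = -25 + \frac{- \frac{6}{7} + 3}{2 \cdot 3} \left(\frac{2}{5} + \frac{1}{5} \cdot 2 + \frac{\left(-1\right)^{2}}{5}\right) = -25 + \frac{1}{2} \cdot \frac{1}{3} \cdot \frac{15}{7} \left(\frac{2}{5} + \frac{2}{5} + \frac{1}{5} \cdot 1\right) = -25 + \frac{5 \left(\frac{2}{5} + \frac{2}{5} + \frac{1}{5}\right)}{14} = -25 + \frac{5}{14} \cdot 1 = -25 + \frac{5}{14} = - \frac{345}{14}$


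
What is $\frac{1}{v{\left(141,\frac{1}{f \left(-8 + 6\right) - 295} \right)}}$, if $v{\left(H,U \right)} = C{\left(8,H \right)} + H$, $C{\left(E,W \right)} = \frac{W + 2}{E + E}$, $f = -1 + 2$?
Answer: $\frac{16}{2399} \approx 0.0066694$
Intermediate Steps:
$f = 1$
$C{\left(E,W \right)} = \frac{2 + W}{2 E}$
$v{\left(H,U \right)} = \frac{1}{8} + \frac{17 H}{16}$ ($v{\left(H,U \right)} = \frac{2 + H}{2 \cdot 8} + H = \frac{1}{2} \cdot \frac{1}{8} \left(2 + H\right) + H = \left(\frac{1}{8} + \frac{H}{16}\right) + H = \frac{1}{8} + \frac{17 H}{16}$)
$\frac{1}{v{\left(141,\frac{1}{f \left(-8 + 6\right) - 295} \right)}} = \frac{1}{\frac{1}{8} + \frac{17}{16} \cdot 141} = \frac{1}{\frac{1}{8} + \frac{2397}{16}} = \frac{1}{\frac{2399}{16}} = \frac{16}{2399}$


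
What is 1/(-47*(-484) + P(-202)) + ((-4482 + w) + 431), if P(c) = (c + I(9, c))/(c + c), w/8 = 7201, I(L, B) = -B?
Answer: 1218314637/22748 ≈ 53557.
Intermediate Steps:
w = 57608 (w = 8*7201 = 57608)
P(c) = 0 (P(c) = (c - c)/(c + c) = 0/((2*c)) = 0*(1/(2*c)) = 0)
1/(-47*(-484) + P(-202)) + ((-4482 + w) + 431) = 1/(-47*(-484) + 0) + ((-4482 + 57608) + 431) = 1/(22748 + 0) + (53126 + 431) = 1/22748 + 53557 = 1218314637/22748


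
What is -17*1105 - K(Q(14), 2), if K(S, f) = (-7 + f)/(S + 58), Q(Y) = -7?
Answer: -958030/51 ≈ -18785.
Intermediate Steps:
K(S, f) = (-7 + f)/(58 + S)
-17*1105 - K(Q(14), 2) = -17*1105 - (-7 + 2)/(58 - 7) = -18785 - (-5)/51 = -18785 - 1*(-5/51) = -18785 + 5/51 = -958030/51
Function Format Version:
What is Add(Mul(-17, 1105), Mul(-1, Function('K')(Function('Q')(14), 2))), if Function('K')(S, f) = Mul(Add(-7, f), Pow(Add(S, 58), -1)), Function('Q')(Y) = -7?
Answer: Rational(-958030, 51) ≈ -18785.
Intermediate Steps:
Function('K')(S, f) = Mul(Pow(Add(58, S), -1), Add(-7, f)) (Function('K')(S, f) = Mul(Add(-7, f), Pow(Add(58, S), -1)) = Mul(Pow(Add(58, S), -1), Add(-7, f)))
Add(Mul(-17, 1105), Mul(-1, Function('K')(Function('Q')(14), 2))) = Add(Mul(-17, 1105), Mul(-1, Mul(Pow(Add(58, -7), -1), Add(-7, 2)))) = Add(-18785, Mul(-1, Mul(Pow(51, -1), -5))) = Add(-18785, Mul(-1, Mul(Rational(1, 51), -5))) = Add(-18785, Mul(-1, Rational(-5, 51))) = Add(-18785, Rational(5, 51)) = Rational(-958030, 51)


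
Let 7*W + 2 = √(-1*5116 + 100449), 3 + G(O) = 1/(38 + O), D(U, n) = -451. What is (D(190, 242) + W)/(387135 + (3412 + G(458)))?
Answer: -1566864/1355968775 + 496*√95333/1355968775 ≈ -0.0010426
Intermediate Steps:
G(O) = -3 + 1/(38 + O)
W = -2/7 + √95333/7 (W = -2/7 + √(-1*5116 + 100449)/7 = -2/7 + √(-5116 + 100449)/7 = -2/7 + √95333/7 ≈ 43.823)
(D(190, 242) + W)/(387135 + (3412 + G(458))) = (-451 + (-2/7 + √95333/7))/(387135 + (3412 + (-113 - 3*458)/(38 + 458))) = (-3159/7 + √95333/7)/(387135 + (3412 + (-113 - 1374)/496)) = (-3159/7 + √95333/7)/(387135 + (3412 + (1/496)*(-1487))) = (-3159/7 + √95333/7)/(387135 + (3412 - 1487/496)) = (-3159/7 + √95333/7)/(387135 + 1690865/496) = (-3159/7 + √95333/7)/(193709825/496) = (-3159/7 + √95333/7)*(496/193709825) = -1566864/1355968775 + 496*√95333/1355968775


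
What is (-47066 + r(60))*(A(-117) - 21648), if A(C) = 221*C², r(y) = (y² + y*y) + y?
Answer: -119562137526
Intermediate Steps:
r(y) = y + 2*y² (r(y) = (y² + y²) + y = 2*y² + y = y + 2*y²)
(-47066 + r(60))*(A(-117) - 21648) = (-47066 + 60*(1 + 2*60))*(221*(-117)² - 21648) = (-47066 + 60*(1 + 120))*(221*13689 - 21648) = (-47066 + 60*121)*(3025269 - 21648) = (-47066 + 7260)*3003621 = -39806*3003621 = -119562137526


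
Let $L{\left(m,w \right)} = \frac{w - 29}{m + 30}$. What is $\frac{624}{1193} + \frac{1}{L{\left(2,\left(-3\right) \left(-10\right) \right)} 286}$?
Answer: $\frac{108320}{170599} \approx 0.63494$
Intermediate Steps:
$L{\left(m,w \right)} = \frac{-29 + w}{30 + m}$
$\frac{624}{1193} + \frac{1}{L{\left(2,\left(-3\right) \left(-10\right) \right)} 286} = \frac{624}{1193} + \frac{1}{\frac{-29 - -30}{30 + 2} \cdot 286} = 624 \cdot \frac{1}{1193} + \frac{1}{\frac{1}{32} \left(-29 + 30\right)} \frac{1}{286} = \frac{624}{1193} + \frac{1}{\frac{1}{32} \cdot 1} \cdot \frac{1}{286} = \frac{624}{1193} + \frac{1}{\frac{1}{32}} \cdot \frac{1}{286} = \frac{624}{1193} + 32 \cdot \frac{1}{286} = \frac{624}{1193} + \frac{16}{143} = \frac{108320}{170599}$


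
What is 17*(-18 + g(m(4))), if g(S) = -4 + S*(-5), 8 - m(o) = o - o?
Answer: -1054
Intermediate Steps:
m(o) = 8 (m(o) = 8 - (o - o) = 8 - 1*0 = 8 + 0 = 8)
g(S) = -4 - 5*S
17*(-18 + g(m(4))) = 17*(-18 + (-4 - 5*8)) = 17*(-18 + (-4 - 40)) = 17*(-18 - 44) = 17*(-62) = -1054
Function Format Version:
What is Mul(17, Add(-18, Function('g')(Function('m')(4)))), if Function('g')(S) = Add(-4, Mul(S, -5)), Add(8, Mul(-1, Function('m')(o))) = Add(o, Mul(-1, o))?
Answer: -1054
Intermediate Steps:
Function('m')(o) = 8 (Function('m')(o) = Add(8, Mul(-1, Add(o, Mul(-1, o)))) = Add(8, Mul(-1, 0)) = Add(8, 0) = 8)
Function('g')(S) = Add(-4, Mul(-5, S))
Mul(17, Add(-18, Function('g')(Function('m')(4)))) = Mul(17, Add(-18, Add(-4, Mul(-5, 8)))) = Mul(17, Add(-18, Add(-4, -40))) = Mul(17, Add(-18, -44)) = Mul(17, -62) = -1054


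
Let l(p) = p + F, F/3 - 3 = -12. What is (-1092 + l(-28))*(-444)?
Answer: 509268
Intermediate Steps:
F = -27 (F = 9 + 3*(-12) = 9 - 36 = -27)
l(p) = -27 + p (l(p) = p - 27 = -27 + p)
(-1092 + l(-28))*(-444) = (-1092 + (-27 - 28))*(-444) = (-1092 - 55)*(-444) = -1147*(-444) = 509268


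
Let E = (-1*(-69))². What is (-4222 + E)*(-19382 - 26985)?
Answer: -24991813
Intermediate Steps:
E = 4761 (E = 69² = 4761)
(-4222 + E)*(-19382 - 26985) = (-4222 + 4761)*(-19382 - 26985) = 539*(-46367) = -24991813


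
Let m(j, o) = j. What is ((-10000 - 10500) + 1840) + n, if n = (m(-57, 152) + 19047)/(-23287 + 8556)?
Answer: -274899450/14731 ≈ -18661.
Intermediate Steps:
n = -18990/14731 (n = (-57 + 19047)/(-23287 + 8556) = 18990/(-14731) = 18990*(-1/14731) = -18990/14731 ≈ -1.2891)
((-10000 - 10500) + 1840) + n = ((-10000 - 10500) + 1840) - 18990/14731 = (-20500 + 1840) - 18990/14731 = -18660 - 18990/14731 = -274899450/14731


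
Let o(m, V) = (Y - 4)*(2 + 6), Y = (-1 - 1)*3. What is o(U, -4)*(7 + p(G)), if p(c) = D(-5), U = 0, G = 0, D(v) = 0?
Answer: -560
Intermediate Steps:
p(c) = 0
Y = -6 (Y = -2*3 = -6)
o(m, V) = -80 (o(m, V) = (-6 - 4)*(2 + 6) = -10*8 = -80)
o(U, -4)*(7 + p(G)) = -80*(7 + 0) = -80*7 = -560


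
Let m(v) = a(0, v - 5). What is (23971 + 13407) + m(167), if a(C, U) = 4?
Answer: 37382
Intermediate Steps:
m(v) = 4
(23971 + 13407) + m(167) = (23971 + 13407) + 4 = 37378 + 4 = 37382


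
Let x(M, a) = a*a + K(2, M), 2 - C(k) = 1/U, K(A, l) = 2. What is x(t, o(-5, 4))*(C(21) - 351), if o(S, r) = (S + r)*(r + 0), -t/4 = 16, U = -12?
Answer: -12561/2 ≈ -6280.5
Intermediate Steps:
t = -64 (t = -4*16 = -64)
o(S, r) = r*(S + r) (o(S, r) = (S + r)*r = r*(S + r))
C(k) = 25/12 (C(k) = 2 - 1/(-12) = 2 - 1*(-1/12) = 2 + 1/12 = 25/12)
x(M, a) = 2 + a² (x(M, a) = a*a + 2 = a² + 2 = 2 + a²)
x(t, o(-5, 4))*(C(21) - 351) = (2 + (4*(-5 + 4))²)*(25/12 - 351) = (2 + (4*(-1))²)*(-4187/12) = (2 + (-4)²)*(-4187/12) = (2 + 16)*(-4187/12) = 18*(-4187/12) = -12561/2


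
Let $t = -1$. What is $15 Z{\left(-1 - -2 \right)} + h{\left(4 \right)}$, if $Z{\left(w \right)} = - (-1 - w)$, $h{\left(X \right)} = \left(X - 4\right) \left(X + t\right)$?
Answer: $30$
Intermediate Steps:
$h{\left(X \right)} = \left(-1 + X\right) \left(-4 + X\right)$ ($h{\left(X \right)} = \left(X - 4\right) \left(X - 1\right) = \left(-4 + X\right) \left(-1 + X\right) = \left(-1 + X\right) \left(-4 + X\right)$)
$Z{\left(w \right)} = 1 + w$
$15 Z{\left(-1 - -2 \right)} + h{\left(4 \right)} = 15 \left(1 - -1\right) + \left(4 + 4^{2} - 20\right) = 15 \left(1 + \left(-1 + 2\right)\right) + \left(4 + 16 - 20\right) = 15 \left(1 + 1\right) + 0 = 15 \cdot 2 + 0 = 30 + 0 = 30$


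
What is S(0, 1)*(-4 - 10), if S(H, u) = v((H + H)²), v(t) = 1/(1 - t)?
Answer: -14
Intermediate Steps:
S(H, u) = -1/(-1 + 4*H²) (S(H, u) = -1/(-1 + (H + H)²) = -1/(-1 + (2*H)²) = -1/(-1 + 4*H²))
S(0, 1)*(-4 - 10) = (-1/(-1 + 4*0²))*(-4 - 10) = -1/(-1 + 4*0)*(-14) = -1/(-1 + 0)*(-14) = -1/(-1)*(-14) = -1*(-1)*(-14) = 1*(-14) = -14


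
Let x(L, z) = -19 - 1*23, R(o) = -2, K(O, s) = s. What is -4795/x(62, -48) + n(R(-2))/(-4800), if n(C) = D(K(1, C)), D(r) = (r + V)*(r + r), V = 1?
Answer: 136999/1200 ≈ 114.17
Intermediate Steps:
D(r) = 2*r*(1 + r) (D(r) = (r + 1)*(r + r) = (1 + r)*(2*r) = 2*r*(1 + r))
n(C) = 2*C*(1 + C)
x(L, z) = -42 (x(L, z) = -19 - 23 = -42)
-4795/x(62, -48) + n(R(-2))/(-4800) = -4795/(-42) + (2*(-2)*(1 - 2))/(-4800) = -4795*(-1/42) + (2*(-2)*(-1))*(-1/4800) = 685/6 + 4*(-1/4800) = 685/6 - 1/1200 = 136999/1200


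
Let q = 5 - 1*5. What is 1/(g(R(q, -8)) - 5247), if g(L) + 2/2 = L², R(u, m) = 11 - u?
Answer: -1/5127 ≈ -0.00019505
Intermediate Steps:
q = 0 (q = 5 - 5 = 0)
g(L) = -1 + L²
1/(g(R(q, -8)) - 5247) = 1/((-1 + (11 - 1*0)²) - 5247) = 1/((-1 + (11 + 0)²) - 5247) = 1/((-1 + 11²) - 5247) = 1/((-1 + 121) - 5247) = 1/(120 - 5247) = 1/(-5127) = -1/5127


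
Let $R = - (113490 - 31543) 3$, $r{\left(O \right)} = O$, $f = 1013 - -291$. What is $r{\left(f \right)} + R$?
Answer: $-244537$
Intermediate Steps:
$f = 1304$ ($f = 1013 + 291 = 1304$)
$R = -245841$ ($R = - (113490 - 31543) 3 = \left(-1\right) 81947 \cdot 3 = \left(-81947\right) 3 = -245841$)
$r{\left(f \right)} + R = 1304 - 245841 = -244537$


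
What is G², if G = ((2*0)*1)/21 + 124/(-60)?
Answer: 961/225 ≈ 4.2711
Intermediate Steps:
G = -31/15 (G = (0*1)*(1/21) + 124*(-1/60) = 0*(1/21) - 31/15 = 0 - 31/15 = -31/15 ≈ -2.0667)
G² = (-31/15)² = 961/225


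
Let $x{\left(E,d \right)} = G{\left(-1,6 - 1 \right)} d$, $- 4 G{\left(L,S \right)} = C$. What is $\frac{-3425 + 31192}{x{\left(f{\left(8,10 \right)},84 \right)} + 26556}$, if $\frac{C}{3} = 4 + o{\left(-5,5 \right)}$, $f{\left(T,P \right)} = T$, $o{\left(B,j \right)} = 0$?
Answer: $\frac{27767}{26304} \approx 1.0556$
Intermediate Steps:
$C = 12$ ($C = 3 \left(4 + 0\right) = 3 \cdot 4 = 12$)
$G{\left(L,S \right)} = -3$ ($G{\left(L,S \right)} = \left(- \frac{1}{4}\right) 12 = -3$)
$x{\left(E,d \right)} = - 3 d$
$\frac{-3425 + 31192}{x{\left(f{\left(8,10 \right)},84 \right)} + 26556} = \frac{-3425 + 31192}{\left(-3\right) 84 + 26556} = \frac{27767}{-252 + 26556} = \frac{27767}{26304}$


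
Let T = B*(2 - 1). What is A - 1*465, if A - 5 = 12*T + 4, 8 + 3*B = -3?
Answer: -500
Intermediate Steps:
B = -11/3 (B = -8/3 + (⅓)*(-3) = -8/3 - 1 = -11/3 ≈ -3.6667)
T = -11/3 (T = -11*(2 - 1)/3 = -11/3*1 = -11/3 ≈ -3.6667)
A = -35 (A = 5 + (12*(-11/3) + 4) = 5 + (-44 + 4) = 5 - 40 = -35)
A - 1*465 = -35 - 1*465 = -35 - 465 = -500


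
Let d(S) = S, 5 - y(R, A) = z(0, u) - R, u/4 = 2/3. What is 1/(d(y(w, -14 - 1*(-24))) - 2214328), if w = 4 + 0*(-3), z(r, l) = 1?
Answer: -1/2214320 ≈ -4.5161e-7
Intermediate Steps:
u = 8/3 (u = 4*(2/3) = 8/3 ≈ 2.6667)
w = 4 (w = 4 + 0 = 4)
y(R, A) = 4 + R (y(R, A) = 5 - (1 - R) = 5 + (-1 + R) = 4 + R)
1/(d(y(w, -14 - 1*(-24))) - 2214328) = 1/((4 + 4) - 2214328) = 1/(8 - 2214328) = 1/(-2214320) = -1/2214320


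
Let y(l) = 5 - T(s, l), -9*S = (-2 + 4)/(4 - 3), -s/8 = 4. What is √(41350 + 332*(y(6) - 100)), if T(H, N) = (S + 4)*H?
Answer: √449506/3 ≈ 223.48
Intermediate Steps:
s = -32 (s = -8*4 = -32)
S = -2/9 (S = -(-2 + 4)/(9*(4 - 3)) = -2/(9*1) = -2/9 ≈ -0.22222)
T(H, N) = 34*H/9 (T(H, N) = (-2/9 + 4)*H = 34*H/9)
y(l) = 1133/9 (y(l) = 5 - 34*(-32)/9 = 5 - 1*(-1088/9) = 5 + 1088/9 = 1133/9)
√(41350 + 332*(y(6) - 100)) = √(41350 + 332*(1133/9 - 100)) = √(41350 + 332*(233/9)) = √(41350 + 77356/9) = √(449506/9) = √449506/3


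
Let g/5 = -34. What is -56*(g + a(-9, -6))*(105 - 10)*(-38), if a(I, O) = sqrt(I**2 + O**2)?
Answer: -34367200 + 606480*sqrt(13) ≈ -3.2181e+7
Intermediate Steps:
g = -170 (g = 5*(-34) = -170)
-56*(g + a(-9, -6))*(105 - 10)*(-38) = -56*(-170 + sqrt((-9)**2 + (-6)**2))*(105 - 10)*(-38) = -56*(-170 + sqrt(81 + 36))*95*(-38) = -56*(-170 + sqrt(117))*95*(-38) = -56*(-170 + 3*sqrt(13))*95*(-38) = -56*(-16150 + 285*sqrt(13))*(-38) = (904400 - 15960*sqrt(13))*(-38) = -34367200 + 606480*sqrt(13)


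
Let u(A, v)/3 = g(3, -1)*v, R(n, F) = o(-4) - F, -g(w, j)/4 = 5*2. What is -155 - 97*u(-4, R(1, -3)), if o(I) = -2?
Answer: 11485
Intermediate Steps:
g(w, j) = -40 (g(w, j) = -20*2 = -4*10 = -40)
R(n, F) = -2 - F
u(A, v) = -120*v (u(A, v) = 3*(-40*v) = -120*v)
-155 - 97*u(-4, R(1, -3)) = -155 - (-11640)*(-2 - 1*(-3)) = -155 - (-11640)*(-2 + 3) = -155 - (-11640) = -155 - 97*(-120) = -155 + 11640 = 11485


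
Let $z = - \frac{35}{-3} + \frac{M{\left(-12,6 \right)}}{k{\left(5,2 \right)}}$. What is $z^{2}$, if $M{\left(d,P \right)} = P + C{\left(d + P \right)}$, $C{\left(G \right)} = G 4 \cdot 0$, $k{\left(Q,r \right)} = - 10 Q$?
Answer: $\frac{749956}{5625} \approx 133.33$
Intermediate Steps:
$C{\left(G \right)} = 0$ ($C{\left(G \right)} = 4 G 0 = 0$)
$M{\left(d,P \right)} = P$ ($M{\left(d,P \right)} = P + 0 = P$)
$z = \frac{866}{75}$ ($z = - \frac{35}{-3} + \frac{6}{\left(-10\right) 5} = \left(-35\right) \left(- \frac{1}{3}\right) + \frac{6}{-50} = \frac{35}{3} + 6 \left(- \frac{1}{50}\right) = \frac{35}{3} - \frac{3}{25} = \frac{866}{75} \approx 11.547$)
$z^{2} = \left(\frac{866}{75}\right)^{2} = \frac{749956}{5625}$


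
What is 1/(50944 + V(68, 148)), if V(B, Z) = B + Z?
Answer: 1/51160 ≈ 1.9547e-5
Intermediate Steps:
1/(50944 + V(68, 148)) = 1/(50944 + (68 + 148)) = 1/(50944 + 216) = 1/51160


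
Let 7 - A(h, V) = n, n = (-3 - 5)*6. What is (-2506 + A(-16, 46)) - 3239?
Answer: -5690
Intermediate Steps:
n = -48 (n = -8*6 = -48)
A(h, V) = 55 (A(h, V) = 7 - 1*(-48) = 7 + 48 = 55)
(-2506 + A(-16, 46)) - 3239 = (-2506 + 55) - 3239 = -2451 - 3239 = -5690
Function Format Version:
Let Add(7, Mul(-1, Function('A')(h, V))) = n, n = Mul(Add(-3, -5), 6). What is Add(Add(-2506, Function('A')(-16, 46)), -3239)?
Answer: -5690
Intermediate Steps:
n = -48 (n = Mul(-8, 6) = -48)
Function('A')(h, V) = 55 (Function('A')(h, V) = Add(7, Mul(-1, -48)) = Add(7, 48) = 55)
Add(Add(-2506, Function('A')(-16, 46)), -3239) = Add(Add(-2506, 55), -3239) = Add(-2451, -3239) = -5690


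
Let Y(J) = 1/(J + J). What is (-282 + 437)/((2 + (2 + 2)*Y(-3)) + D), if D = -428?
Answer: -93/256 ≈ -0.36328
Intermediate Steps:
Y(J) = 1/(2*J)
(-282 + 437)/((2 + (2 + 2)*Y(-3)) + D) = (-282 + 437)/((2 + (2 + 2)*((½)/(-3))) - 428) = 155/((2 + 4*((½)*(-⅓))) - 428) = 155/((2 + 4*(-⅙)) - 428) = 155/((2 - ⅔) - 428) = 155/(4/3 - 428) = 155/(-1280/3) = 155*(-3/1280) = -93/256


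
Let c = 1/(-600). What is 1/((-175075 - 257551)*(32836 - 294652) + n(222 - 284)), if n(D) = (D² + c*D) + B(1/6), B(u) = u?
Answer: 100/11326841266027 ≈ 8.8286e-12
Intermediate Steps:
c = -1/600 ≈ -0.0016667
n(D) = ⅙ + D² - D/600 (n(D) = (D² - D/600) + 1/6 = (D² - D/600) + ⅙ = ⅙ + D² - D/600)
1/((-175075 - 257551)*(32836 - 294652) + n(222 - 284)) = 1/((-175075 - 257551)*(32836 - 294652) + (⅙ + (222 - 284)² - (222 - 284)/600)) = 1/(-432626*(-261816) + (⅙ + (-62)² - 1/600*(-62))) = 1/(113268408816 + (⅙ + 3844 + 31/300)) = 1/(113268408816 + 384427/100) = 1/(11326841266027/100) = 100/11326841266027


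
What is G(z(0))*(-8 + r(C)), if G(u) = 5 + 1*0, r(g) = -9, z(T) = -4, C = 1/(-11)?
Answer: -85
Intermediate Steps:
C = -1/11 ≈ -0.090909
G(u) = 5 (G(u) = 5 + 0 = 5)
G(z(0))*(-8 + r(C)) = 5*(-8 - 9) = 5*(-17) = -85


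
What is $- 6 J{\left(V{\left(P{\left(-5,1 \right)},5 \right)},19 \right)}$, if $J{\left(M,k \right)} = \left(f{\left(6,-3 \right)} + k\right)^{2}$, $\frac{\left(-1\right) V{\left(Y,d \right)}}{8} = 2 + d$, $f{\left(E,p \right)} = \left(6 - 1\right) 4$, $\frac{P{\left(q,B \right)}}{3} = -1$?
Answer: $-9126$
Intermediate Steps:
$P{\left(q,B \right)} = -3$ ($P{\left(q,B \right)} = 3 \left(-1\right) = -3$)
$f{\left(E,p \right)} = 20$ ($f{\left(E,p \right)} = 5 \cdot 4 = 20$)
$V{\left(Y,d \right)} = -16 - 8 d$ ($V{\left(Y,d \right)} = - 8 \left(2 + d\right) = -16 - 8 d$)
$J{\left(M,k \right)} = \left(20 + k\right)^{2}$
$- 6 J{\left(V{\left(P{\left(-5,1 \right)},5 \right)},19 \right)} = - 6 \left(20 + 19\right)^{2} = - 6 \cdot 39^{2} = \left(-6\right) 1521 = -9126$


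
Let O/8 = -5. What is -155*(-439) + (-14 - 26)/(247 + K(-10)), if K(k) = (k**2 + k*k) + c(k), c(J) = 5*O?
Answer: 16807075/247 ≈ 68045.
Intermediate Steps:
O = -40 (O = 8*(-5) = -40)
c(J) = -200 (c(J) = 5*(-40) = -200)
K(k) = -200 + 2*k**2 (K(k) = (k**2 + k*k) - 200 = (k**2 + k**2) - 200 = 2*k**2 - 200 = -200 + 2*k**2)
-155*(-439) + (-14 - 26)/(247 + K(-10)) = -155*(-439) + (-14 - 26)/(247 + (-200 + 2*(-10)**2)) = 68045 - 40/(247 + (-200 + 2*100)) = 68045 - 40/(247 + (-200 + 200)) = 68045 - 40/(247 + 0) = 68045 - 40/247 = 16807075/247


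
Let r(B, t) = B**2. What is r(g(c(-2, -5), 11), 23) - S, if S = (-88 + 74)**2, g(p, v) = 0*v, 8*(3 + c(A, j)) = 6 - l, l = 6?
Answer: -196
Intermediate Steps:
c(A, j) = -3 (c(A, j) = -3 + (6 - 1*6)/8 = -3 + (6 - 6)/8 = -3 + (1/8)*0 = -3 + 0 = -3)
g(p, v) = 0
S = 196 (S = (-14)**2 = 196)
r(g(c(-2, -5), 11), 23) - S = 0**2 - 1*196 = 0 - 196 = -196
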